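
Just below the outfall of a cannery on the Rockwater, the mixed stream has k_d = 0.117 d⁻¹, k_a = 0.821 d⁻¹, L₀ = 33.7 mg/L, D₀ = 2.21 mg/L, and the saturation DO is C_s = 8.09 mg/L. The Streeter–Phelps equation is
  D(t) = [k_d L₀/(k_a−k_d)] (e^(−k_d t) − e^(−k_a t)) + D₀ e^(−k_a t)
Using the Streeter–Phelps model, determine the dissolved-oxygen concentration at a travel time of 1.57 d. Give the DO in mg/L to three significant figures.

DO ≈ 4.36 mg/L

k_d L₀/(k_a−k_d) = 0.117×33.7/(0.821−0.117) = 3.943/0.7040 = 5.601 mg/L.
e^(−k_d t) = e^(−0.117×1.570) = 0.8322; e^(−k_a t) = e^(−0.821×1.570) = 0.2756.
D = 5.601 × (0.8322 − 0.2756) + 2.21 × 0.2756 = 3.118 + 0.6090 = 3.727 mg/L.
DO = C_s − D = 8.09 − 3.727 = 4.363 mg/L.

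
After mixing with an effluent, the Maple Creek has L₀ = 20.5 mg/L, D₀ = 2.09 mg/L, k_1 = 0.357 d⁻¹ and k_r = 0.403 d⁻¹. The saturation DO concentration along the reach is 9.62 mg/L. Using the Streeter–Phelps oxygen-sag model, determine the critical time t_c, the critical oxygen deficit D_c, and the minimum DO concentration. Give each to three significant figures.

t_c = [1/(k_r−k_1)] ln[(k_r/k_1)(1 − D₀(k_r−k_1)/(k_1 L₀))]
= [1/(0.403−0.357)] ln[(0.403/0.357)(1 − 2.09×0.04600/(0.357×20.5))]
= (1/0.04600) ln[1.129 × 0.9869] = 21.74 × ln(1.114) = 21.74 × 0.1080 = 2.347 d.
D_c = (k_1/k_r) L₀ e^(−k_1 t_c) = (0.357/0.403) × 20.5 × e^(−0.357×2.347) = 0.8859 × 20.5 × 0.4326 = 7.856 mg/L.
Minimum DO = C_s − D_c = 9.62 − 7.856 = 1.764 mg/L.

t_c ≈ 2.35 d; D_c ≈ 7.86 mg/L; min DO ≈ 1.76 mg/L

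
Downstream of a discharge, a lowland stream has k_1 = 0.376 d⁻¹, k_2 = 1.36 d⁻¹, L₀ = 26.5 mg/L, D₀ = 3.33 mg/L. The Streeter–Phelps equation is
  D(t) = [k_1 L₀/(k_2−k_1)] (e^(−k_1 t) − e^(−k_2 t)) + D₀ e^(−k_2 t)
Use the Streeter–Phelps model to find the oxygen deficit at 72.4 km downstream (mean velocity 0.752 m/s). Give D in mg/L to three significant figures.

D ≈ 5.17 mg/L

Travel time t = x/v = 72.4 km / (0.752 m/s) = 72400 m / 0.752 m/s = 96280 s = 1.114 d.
k_1 L₀/(k_2−k_1) = 0.376×26.5/(1.36−0.376) = 9.964/0.9840 = 10.13 mg/L.
e^(−k_1 t) = e^(−0.376×1.114) = 0.6577; e^(−k_2 t) = e^(−1.36×1.114) = 0.2197.
D = 10.13 × (0.6577 − 0.2197) + 3.33 × 0.2197 = 4.435 + 0.7316 = 5.167 mg/L.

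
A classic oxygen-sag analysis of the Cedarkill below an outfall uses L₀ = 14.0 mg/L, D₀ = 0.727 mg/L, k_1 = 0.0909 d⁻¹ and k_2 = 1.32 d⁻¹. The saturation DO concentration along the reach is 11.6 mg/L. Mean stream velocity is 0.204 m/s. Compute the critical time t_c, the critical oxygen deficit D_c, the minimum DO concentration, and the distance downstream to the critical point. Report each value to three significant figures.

t_c ≈ 1.19 d; D_c ≈ 0.865 mg/L; min DO ≈ 10.7 mg/L; x_c ≈ 21.0 km

t_c = [1/(k_2−k_1)] ln[(k_2/k_1)(1 − D₀(k_2−k_1)/(k_1 L₀))]
= [1/(1.32−0.0909)] ln[(1.32/0.0909)(1 − 0.727×1.229/(0.0909×14.0))]
= (1/1.229) ln[14.52 × 0.2979] = 0.8136 × ln(4.325) = 0.8136 × 1.464 = 1.191 d.
L(t_c) = L₀ e^(−k_1 t_c) = 14.0 × 0.8974 = 12.56 mg/L, and at the critical point k_2 D_c = k_1 L, so D_c = (0.0909/1.32) × 12.56 = 0.8651 mg/L.
Minimum DO = C_s − D_c = 11.6 − 0.8651 = 10.73 mg/L.
x_c = v t_c = 0.204 m/s × 1.191 d × 86400 s/d = 21000 m ≈ 21.0 km.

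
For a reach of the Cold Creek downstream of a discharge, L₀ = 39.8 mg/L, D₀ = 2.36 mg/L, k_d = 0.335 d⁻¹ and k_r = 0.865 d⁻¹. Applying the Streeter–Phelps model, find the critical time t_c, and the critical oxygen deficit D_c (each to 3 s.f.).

t_c ≈ 1.60 d; D_c ≈ 9.01 mg/L

With k_r/k_d = 2.582 and 1 − D₀(k_r−k_d)/(k_d L₀) = 0.9062,
t_c = ln(2.582 × 0.9062) / (0.865 − 0.335) = ln(2.340) / 0.5300 = 0.8501/0.5300 = 1.604 d.
D_c = (k_d/k_r) L₀ e^(−k_d t_c) = (0.335/0.865) × 39.8 × e^(−0.335×1.604) = 0.3873 × 39.8 × 0.5843 = 9.007 mg/L.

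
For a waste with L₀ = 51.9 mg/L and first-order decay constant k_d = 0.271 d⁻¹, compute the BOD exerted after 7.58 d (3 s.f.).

y_t = L₀(1 − e^(−k_d t)) = 51.9 × (1 − e^(−0.271×7.58))
= 51.9 × (1 − 0.1282) = 51.9 × 0.8718 = 45.25 mg/L.

y ≈ 45.2 mg/L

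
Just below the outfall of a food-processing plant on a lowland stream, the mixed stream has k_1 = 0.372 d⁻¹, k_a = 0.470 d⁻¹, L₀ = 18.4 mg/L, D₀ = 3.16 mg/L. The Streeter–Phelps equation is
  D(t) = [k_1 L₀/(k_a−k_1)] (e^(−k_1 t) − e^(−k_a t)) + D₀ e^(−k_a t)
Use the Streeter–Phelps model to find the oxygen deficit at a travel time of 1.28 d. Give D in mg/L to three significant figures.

k_1 L₀/(k_a−k_1) = 0.372×18.4/(0.470−0.372) = 6.845/0.09800 = 69.84 mg/L.
e^(−k_1 t) = e^(−0.372×1.280) = 0.6212; e^(−k_a t) = e^(−0.470×1.280) = 0.5479.
D = 69.84 × (0.6212 − 0.5479) + 3.16 × 0.5479 = 5.115 + 1.731 = 6.846 mg/L.

D ≈ 6.85 mg/L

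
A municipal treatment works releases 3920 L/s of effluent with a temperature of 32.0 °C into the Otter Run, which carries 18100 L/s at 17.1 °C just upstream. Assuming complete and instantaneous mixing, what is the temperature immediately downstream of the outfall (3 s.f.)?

19.8 °C

Flow-weighted mixing: C = (Q_r C_r + Q_w C_w)/(Q_r + Q_w)
= (18100×17.1 + 3920×32.0)/(18100 + 3920) = 435000/22020 = 19.75 °C.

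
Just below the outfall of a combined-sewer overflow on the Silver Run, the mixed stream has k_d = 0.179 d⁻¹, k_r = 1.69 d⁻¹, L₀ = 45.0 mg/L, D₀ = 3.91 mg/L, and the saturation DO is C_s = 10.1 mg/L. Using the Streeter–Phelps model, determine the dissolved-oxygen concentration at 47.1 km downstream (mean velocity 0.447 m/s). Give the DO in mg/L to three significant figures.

DO ≈ 6.00 mg/L

Travel time t = x/v = 47.1 km / (0.447 m/s) = 47100 m / 0.447 m/s = 105400 s = 1.220 d.
k_d L₀/(k_r−k_d) = 0.179×45.0/(1.69−0.179) = 8.055/1.511 = 5.331 mg/L.
e^(−k_d t) = e^(−0.179×1.220) = 0.8039; e^(−k_r t) = e^(−1.69×1.220) = 0.1273.
D = 5.331 × (0.8039 − 0.1273) + 3.91 × 0.1273 = 3.607 + 0.4978 = 4.105 mg/L.
DO = C_s − D = 10.1 − 4.105 = 5.995 mg/L.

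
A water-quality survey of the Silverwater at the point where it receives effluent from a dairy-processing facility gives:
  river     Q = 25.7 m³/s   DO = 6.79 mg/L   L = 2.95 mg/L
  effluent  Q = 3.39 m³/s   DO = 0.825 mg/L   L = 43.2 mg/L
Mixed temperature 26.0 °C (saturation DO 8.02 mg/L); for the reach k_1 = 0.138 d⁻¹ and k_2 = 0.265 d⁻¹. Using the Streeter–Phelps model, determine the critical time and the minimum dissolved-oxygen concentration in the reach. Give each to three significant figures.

Mixed DO = (25.7×6.79 + 3.39×0.825)/(25.7+3.39) = 177.3/29.09 = 6.095 mg/L.
Mixed L₀ = (25.7×2.95 + 3.39×43.2)/(29.09) = 222.3/29.09 = 7.641 mg/L.
Initial deficit D₀ = C_s − DO₀ = 8.02 − 6.095 = 1.925 mg/L.
t_c = (1/0.1270) ln[(0.265/0.138)(1 − 1.925×0.1270/(0.138×7.641))] = 7.874 × ln(1.475) = 3.060 d.
D_c = (0.138/0.265) × 7.641 × e^(−0.138×3.060) = 0.5208 × 7.641 × 0.6555 = 2.608 mg/L.
Minimum DO = 8.02 − 2.608 = 5.412 mg/L.

t_c ≈ 3.06 d; minimum DO ≈ 5.41 mg/L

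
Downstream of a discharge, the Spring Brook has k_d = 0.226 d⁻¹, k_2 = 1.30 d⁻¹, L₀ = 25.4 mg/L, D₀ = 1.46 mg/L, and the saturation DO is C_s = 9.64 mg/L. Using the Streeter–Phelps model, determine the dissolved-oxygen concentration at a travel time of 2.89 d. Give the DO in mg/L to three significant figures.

k_d L₀/(k_2−k_d) = 0.226×25.4/(1.30−0.226) = 5.740/1.074 = 5.345 mg/L.
e^(−k_d t) = e^(−0.226×2.890) = 0.5204; e^(−k_2 t) = e^(−1.30×2.890) = 0.02335.
D = 5.345 × (0.5204 − 0.02335) + 1.46 × 0.02335 = 2.657 + 0.03410 = 2.691 mg/L.
DO = C_s − D = 9.64 − 2.691 = 6.949 mg/L.

DO ≈ 6.95 mg/L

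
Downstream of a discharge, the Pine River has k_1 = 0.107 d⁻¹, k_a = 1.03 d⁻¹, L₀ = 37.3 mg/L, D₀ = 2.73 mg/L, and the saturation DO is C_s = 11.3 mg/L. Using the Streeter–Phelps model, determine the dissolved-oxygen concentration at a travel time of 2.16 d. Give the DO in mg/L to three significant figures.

DO ≈ 8.04 mg/L

k_1 L₀/(k_a−k_1) = 0.107×37.3/(1.03−0.107) = 3.991/0.9230 = 4.324 mg/L.
e^(−k_1 t) = e^(−0.107×2.160) = 0.7936; e^(−k_a t) = e^(−1.03×2.160) = 0.1081.
D = 4.324 × (0.7936 − 0.1081) + 2.73 × 0.1081 = 2.964 + 0.2951 = 3.259 mg/L.
DO = C_s − D = 11.3 − 3.259 = 8.041 mg/L.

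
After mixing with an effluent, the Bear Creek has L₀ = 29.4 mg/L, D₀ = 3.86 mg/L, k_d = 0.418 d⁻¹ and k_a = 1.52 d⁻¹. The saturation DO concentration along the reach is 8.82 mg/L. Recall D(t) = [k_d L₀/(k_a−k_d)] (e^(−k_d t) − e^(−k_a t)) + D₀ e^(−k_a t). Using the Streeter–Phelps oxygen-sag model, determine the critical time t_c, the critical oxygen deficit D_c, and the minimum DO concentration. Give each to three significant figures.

With k_a/k_d = 3.636 and 1 − D₀(k_a−k_d)/(k_d L₀) = 0.6539,
t_c = ln(3.636 × 0.6539) / (1.52 − 0.418) = ln(2.378) / 1.102 = 0.8661/1.102 = 0.7860 d.
D_c = (k_d/k_a) L₀ e^(−k_d t_c) = (0.418/1.52) × 29.4 × e^(−0.418×0.7860) = 0.2750 × 29.4 × 0.7200 = 5.821 mg/L.
Minimum DO = C_s − D_c = 8.82 − 5.821 = 2.999 mg/L.

t_c ≈ 0.786 d; D_c ≈ 5.82 mg/L; min DO ≈ 3.00 mg/L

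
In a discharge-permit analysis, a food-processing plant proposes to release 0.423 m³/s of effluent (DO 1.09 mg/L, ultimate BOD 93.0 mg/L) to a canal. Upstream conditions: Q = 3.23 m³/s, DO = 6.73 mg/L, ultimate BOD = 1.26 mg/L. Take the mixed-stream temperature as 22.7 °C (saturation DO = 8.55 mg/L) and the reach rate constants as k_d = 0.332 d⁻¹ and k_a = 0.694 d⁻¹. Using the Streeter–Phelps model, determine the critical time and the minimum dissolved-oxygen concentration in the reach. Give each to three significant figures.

t_c ≈ 1.33 d; minimum DO ≈ 4.89 mg/L

Mixed DO = (3.23×6.73 + 0.423×1.09)/(3.23+0.423) = 22.20/3.653 = 6.077 mg/L.
Mixed L₀ = (3.23×1.26 + 0.423×93.0)/(3.653) = 43.41/3.653 = 11.88 mg/L.
Initial deficit D₀ = C_s − DO₀ = 8.55 − 6.077 = 2.473 mg/L.
t_c = (1/0.3620) ln[(0.694/0.332)(1 − 2.473×0.3620/(0.332×11.88))] = 2.762 × ln(1.616) = 1.326 d.
D_c = (0.332/0.694) × 11.88 × e^(−0.332×1.326) = 0.4784 × 11.88 × 0.6439 = 3.660 mg/L.
Minimum DO = 8.55 − 3.660 = 4.890 mg/L.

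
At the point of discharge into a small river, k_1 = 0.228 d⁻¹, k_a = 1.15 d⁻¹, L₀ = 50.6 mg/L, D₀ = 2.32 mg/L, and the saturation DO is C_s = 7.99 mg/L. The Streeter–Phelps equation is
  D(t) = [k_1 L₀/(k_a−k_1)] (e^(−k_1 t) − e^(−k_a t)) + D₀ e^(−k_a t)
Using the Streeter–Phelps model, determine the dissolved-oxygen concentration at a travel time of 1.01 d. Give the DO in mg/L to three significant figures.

DO ≈ 1.24 mg/L

k_1 L₀/(k_a−k_1) = 0.228×50.6/(1.15−0.228) = 11.54/0.9220 = 12.51 mg/L.
e^(−k_1 t) = e^(−0.228×1.010) = 0.7943; e^(−k_a t) = e^(−1.15×1.010) = 0.3130.
D = 12.51 × (0.7943 − 0.3130) + 2.32 × 0.3130 = 6.022 + 0.7262 = 6.749 mg/L.
DO = C_s − D = 7.99 − 6.749 = 1.241 mg/L.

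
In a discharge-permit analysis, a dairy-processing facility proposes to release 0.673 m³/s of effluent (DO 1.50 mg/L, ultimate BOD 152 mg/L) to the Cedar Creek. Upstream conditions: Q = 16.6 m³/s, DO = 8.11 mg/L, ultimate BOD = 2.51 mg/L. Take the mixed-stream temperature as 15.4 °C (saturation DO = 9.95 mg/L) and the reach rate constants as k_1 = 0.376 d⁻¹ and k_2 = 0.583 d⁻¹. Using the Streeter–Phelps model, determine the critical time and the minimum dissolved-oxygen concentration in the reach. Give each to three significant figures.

t_c ≈ 1.40 d; minimum DO ≈ 6.77 mg/L

Mixed DO = (16.6×8.11 + 0.673×1.50)/(16.6+0.673) = 135.6/17.27 = 7.852 mg/L.
Mixed L₀ = (16.6×2.51 + 0.673×152)/(17.27) = 144.0/17.27 = 8.335 mg/L.
Initial deficit D₀ = C_s − DO₀ = 9.95 − 7.852 = 2.098 mg/L.
t_c = (1/0.2070) ln[(0.583/0.376)(1 − 2.098×0.2070/(0.376×8.335))] = 4.831 × ln(1.336) = 1.398 d.
D_c = (0.376/0.583) × 8.335 × e^(−0.376×1.398) = 0.6449 × 8.335 × 0.5911 = 3.177 mg/L.
Minimum DO = 9.95 − 3.177 = 6.773 mg/L.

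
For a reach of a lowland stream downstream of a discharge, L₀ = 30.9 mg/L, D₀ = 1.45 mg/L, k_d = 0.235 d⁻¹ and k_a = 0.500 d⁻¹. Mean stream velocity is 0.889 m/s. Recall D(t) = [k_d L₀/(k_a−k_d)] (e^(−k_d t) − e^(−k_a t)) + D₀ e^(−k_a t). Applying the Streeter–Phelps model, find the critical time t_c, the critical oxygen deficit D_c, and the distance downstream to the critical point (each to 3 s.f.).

t_c ≈ 2.64 d; D_c ≈ 7.80 mg/L; x_c ≈ 203 km

At the critical point dD/dt = 0, so k_d L₀ e^(−k_d t) = k_a D. Substituting D(t) from the Streeter–Phelps equation and solving for t gives
t_c = ln[(k_a/k_d)(1 − D₀(k_a−k_d)/(k_d L₀))] / (k_a−k_d).
Here k_a−k_d = 0.2650 d⁻¹ and 1 − D₀(k_a−k_d)/(k_d L₀) = 1 − 1.45×0.2650/(0.235×30.9) = 0.9471, so
t_c = ln(2.128 × 0.9471) / 0.2650 = 0.7007 / 0.2650 = 2.644 d.
L(t_c) = L₀ e^(−k_d t_c) = 30.9 × 0.5372 = 16.60 mg/L, and at the critical point k_a D_c = k_d L, so D_c = (0.235/0.500) × 16.60 = 7.802 mg/L.
x_c = v t_c = 0.889 m/s × 2.644 d × 86400 s/d = 203100 m ≈ 203 km.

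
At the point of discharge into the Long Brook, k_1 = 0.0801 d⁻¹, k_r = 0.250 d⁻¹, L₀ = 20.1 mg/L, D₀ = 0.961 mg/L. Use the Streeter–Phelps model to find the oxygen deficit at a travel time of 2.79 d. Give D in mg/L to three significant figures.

k_1 L₀/(k_r−k_1) = 0.0801×20.1/(0.250−0.0801) = 1.610/0.1699 = 9.476 mg/L.
e^(−k_1 t) = e^(−0.0801×2.790) = 0.7997; e^(−k_r t) = e^(−0.250×2.790) = 0.4978.
D = 9.476 × (0.7997 − 0.4978) + 0.961 × 0.4978 = 2.861 + 0.4784 = 3.339 mg/L.

D ≈ 3.34 mg/L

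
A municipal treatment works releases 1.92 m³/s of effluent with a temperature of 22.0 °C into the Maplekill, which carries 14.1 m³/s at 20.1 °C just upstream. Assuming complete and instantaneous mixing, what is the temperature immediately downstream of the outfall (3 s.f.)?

20.3 °C

Flow-weighted mixing: C = (Q_r C_r + Q_w C_w)/(Q_r + Q_w)
= (14.1×20.1 + 1.92×22.0)/(14.1 + 1.92) = 325.7/16.02 = 20.33 °C.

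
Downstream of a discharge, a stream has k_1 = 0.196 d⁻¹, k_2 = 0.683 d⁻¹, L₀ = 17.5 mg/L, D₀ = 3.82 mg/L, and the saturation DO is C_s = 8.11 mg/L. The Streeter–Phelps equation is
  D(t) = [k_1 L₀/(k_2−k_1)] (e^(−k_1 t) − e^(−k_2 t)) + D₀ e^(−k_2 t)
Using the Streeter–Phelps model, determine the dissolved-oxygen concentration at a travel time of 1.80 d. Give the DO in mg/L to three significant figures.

DO ≈ 4.10 mg/L

k_1 L₀/(k_2−k_1) = 0.196×17.5/(0.683−0.196) = 3.430/0.4870 = 7.043 mg/L.
e^(−k_1 t) = e^(−0.196×1.800) = 0.7027; e^(−k_2 t) = e^(−0.683×1.800) = 0.2925.
D = 7.043 × (0.7027 − 0.2925) + 3.82 × 0.2925 = 2.889 + 1.117 = 4.007 mg/L.
DO = C_s − D = 8.11 − 4.007 = 4.103 mg/L.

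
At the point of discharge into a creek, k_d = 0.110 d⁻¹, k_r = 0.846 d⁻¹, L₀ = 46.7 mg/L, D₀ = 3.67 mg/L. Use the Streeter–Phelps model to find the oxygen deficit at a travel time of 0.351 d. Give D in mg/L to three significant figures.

D ≈ 4.26 mg/L

k_d L₀/(k_r−k_d) = 0.110×46.7/(0.846−0.110) = 5.137/0.7360 = 6.980 mg/L.
e^(−k_d t) = e^(−0.110×0.3510) = 0.9621; e^(−k_r t) = e^(−0.846×0.3510) = 0.7431.
D = 6.980 × (0.9621 − 0.7431) + 3.67 × 0.7431 = 1.529 + 2.727 = 4.256 mg/L.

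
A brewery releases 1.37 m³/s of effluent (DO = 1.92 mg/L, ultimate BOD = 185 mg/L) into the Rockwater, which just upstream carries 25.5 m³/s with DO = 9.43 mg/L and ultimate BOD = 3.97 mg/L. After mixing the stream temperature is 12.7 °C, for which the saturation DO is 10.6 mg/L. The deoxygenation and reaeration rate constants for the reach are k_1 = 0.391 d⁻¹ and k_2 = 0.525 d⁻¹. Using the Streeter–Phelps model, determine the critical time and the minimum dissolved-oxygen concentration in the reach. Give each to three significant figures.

t_c ≈ 1.89 d; minimum DO ≈ 5.91 mg/L

Mixed DO = (25.5×9.43 + 1.37×1.92)/(25.5+1.37) = 243.1/26.87 = 9.047 mg/L.
Mixed L₀ = (25.5×3.97 + 1.37×185)/(26.87) = 354.7/26.87 = 13.20 mg/L.
Initial deficit D₀ = C_s − DO₀ = 10.6 − 9.047 = 1.553 mg/L.
t_c = (1/0.1340) ln[(0.525/0.391)(1 − 1.553×0.1340/(0.391×13.20))] = 7.463 × ln(1.289) = 1.892 d.
D_c = (0.391/0.525) × 13.20 × e^(−0.391×1.892) = 0.7448 × 13.20 × 0.4772 = 4.691 mg/L.
Minimum DO = 10.6 − 4.691 = 5.909 mg/L.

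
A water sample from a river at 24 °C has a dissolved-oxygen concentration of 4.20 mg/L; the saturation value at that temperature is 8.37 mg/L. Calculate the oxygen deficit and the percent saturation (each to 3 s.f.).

D = C_s − C = 8.37 − 4.20 = 4.17 mg/L.
% saturation = 4.20/8.37 × 100 = 50.2 %.

D ≈ 4.17 mg/L; 50.2 % saturation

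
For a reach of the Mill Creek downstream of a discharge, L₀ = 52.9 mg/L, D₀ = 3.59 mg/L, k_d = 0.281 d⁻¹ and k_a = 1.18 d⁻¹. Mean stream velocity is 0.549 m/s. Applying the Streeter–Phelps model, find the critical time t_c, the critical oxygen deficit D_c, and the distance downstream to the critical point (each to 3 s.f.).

At the critical point dD/dt = 0, so k_d L₀ e^(−k_d t) = k_a D. Substituting D(t) from the Streeter–Phelps equation and solving for t gives
t_c = ln[(k_a/k_d)(1 − D₀(k_a−k_d)/(k_d L₀))] / (k_a−k_d).
Here k_a−k_d = 0.8990 d⁻¹ and 1 − D₀(k_a−k_d)/(k_d L₀) = 1 − 3.59×0.8990/(0.281×52.9) = 0.7829, so
t_c = ln(4.199 × 0.7829) / 0.8990 = 1.190 / 0.8990 = 1.324 d.
L(t_c) = L₀ e^(−k_d t_c) = 52.9 × 0.6894 = 36.47 mg/L, and at the critical point k_a D_c = k_d L, so D_c = (0.281/1.18) × 36.47 = 8.684 mg/L.
x_c = v t_c = 0.549 m/s × 1.324 d × 86400 s/d = 62800 m ≈ 62.8 km.

t_c ≈ 1.32 d; D_c ≈ 8.68 mg/L; x_c ≈ 62.8 km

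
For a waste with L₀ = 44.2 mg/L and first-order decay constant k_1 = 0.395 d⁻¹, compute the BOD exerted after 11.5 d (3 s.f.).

y_t = L₀(1 − e^(−k_1 t)) = 44.2 × (1 − e^(−0.395×11.5))
= 44.2 × (1 − 0.01065) = 44.2 × 0.9894 = 43.73 mg/L.

y ≈ 43.7 mg/L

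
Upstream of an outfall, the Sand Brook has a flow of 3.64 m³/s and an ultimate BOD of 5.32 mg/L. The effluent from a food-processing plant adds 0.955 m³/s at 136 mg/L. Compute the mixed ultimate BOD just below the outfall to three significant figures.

Flow-weighted mixing: C = (Q_r C_r + Q_w C_w)/(Q_r + Q_w)
= (3.64×5.32 + 0.955×136)/(3.64 + 0.955) = 149.2/4.595 = 32.48 mg/L.

32.5 mg/L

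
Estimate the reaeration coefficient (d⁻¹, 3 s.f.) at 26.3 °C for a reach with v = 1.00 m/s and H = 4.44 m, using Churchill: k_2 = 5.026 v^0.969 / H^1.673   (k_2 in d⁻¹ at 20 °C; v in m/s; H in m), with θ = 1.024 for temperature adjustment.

k_2 ≈ 0.482 d⁻¹

k_2(20) = 5.026 × 1.00^0.969 / 4.44^1.673 = 5.026 × 1.000 / 12.11 = 0.4151 d⁻¹.
k_2(26.3) = 0.4151 × 1.024^(26.3−20) = 0.4151 × 1.161 = 0.4820 d⁻¹.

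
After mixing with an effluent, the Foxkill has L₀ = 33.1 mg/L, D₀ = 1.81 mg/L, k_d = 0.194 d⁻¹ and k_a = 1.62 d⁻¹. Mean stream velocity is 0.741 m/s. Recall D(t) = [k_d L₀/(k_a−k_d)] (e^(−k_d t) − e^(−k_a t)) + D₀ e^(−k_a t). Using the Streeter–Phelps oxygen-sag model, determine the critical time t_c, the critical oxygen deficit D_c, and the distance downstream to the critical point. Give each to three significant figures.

With k_a/k_d = 8.351 and 1 − D₀(k_a−k_d)/(k_d L₀) = 0.5981,
t_c = ln(8.351 × 0.5981) / (1.62 − 0.194) = ln(4.994) / 1.426 = 1.608/1.426 = 1.128 d.
L(t_c) = L₀ e^(−k_d t_c) = 33.1 × 0.8035 = 26.60 mg/L, and at the critical point k_a D_c = k_d L, so D_c = (0.194/1.62) × 26.60 = 3.185 mg/L.
x_c = v t_c = 0.741 m/s × 1.128 d × 86400 s/d = 72200 m ≈ 72.2 km.

t_c ≈ 1.13 d; D_c ≈ 3.18 mg/L; x_c ≈ 72.2 km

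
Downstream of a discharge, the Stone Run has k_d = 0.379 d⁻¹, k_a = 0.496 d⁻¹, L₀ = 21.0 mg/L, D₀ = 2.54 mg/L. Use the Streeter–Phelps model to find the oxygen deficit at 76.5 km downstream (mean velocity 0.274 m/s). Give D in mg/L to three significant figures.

Travel time t = x/v = 76.5 km / (0.274 m/s) = 76500 m / 0.274 m/s = 279200 s = 3.231 d.
k_d L₀/(k_a−k_d) = 0.379×21.0/(0.496−0.379) = 7.959/0.1170 = 68.03 mg/L.
e^(−k_d t) = e^(−0.379×3.231) = 0.2938; e^(−k_a t) = e^(−0.496×3.231) = 0.2013.
D = 68.03 × (0.2938 − 0.2013) + 2.54 × 0.2013 = 6.293 + 0.5114 = 6.804 mg/L.

D ≈ 6.80 mg/L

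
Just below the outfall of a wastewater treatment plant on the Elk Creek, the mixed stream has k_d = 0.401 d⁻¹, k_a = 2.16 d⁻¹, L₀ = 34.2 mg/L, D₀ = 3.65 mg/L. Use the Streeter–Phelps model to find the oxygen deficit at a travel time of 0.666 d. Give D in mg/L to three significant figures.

k_d L₀/(k_a−k_d) = 0.401×34.2/(2.16−0.401) = 13.71/1.759 = 7.797 mg/L.
e^(−k_d t) = e^(−0.401×0.6660) = 0.7656; e^(−k_a t) = e^(−2.16×0.6660) = 0.2373.
D = 7.797 × (0.7656 − 0.2373) + 3.65 × 0.2373 = 4.119 + 0.8660 = 4.985 mg/L.

D ≈ 4.99 mg/L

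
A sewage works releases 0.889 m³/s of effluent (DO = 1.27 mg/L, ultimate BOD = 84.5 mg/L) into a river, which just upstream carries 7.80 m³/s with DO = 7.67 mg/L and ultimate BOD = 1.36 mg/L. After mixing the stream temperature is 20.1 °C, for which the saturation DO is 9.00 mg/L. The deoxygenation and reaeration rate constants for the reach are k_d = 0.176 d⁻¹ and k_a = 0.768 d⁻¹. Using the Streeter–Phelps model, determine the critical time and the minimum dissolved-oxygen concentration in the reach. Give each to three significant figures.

Mixed DO = (7.80×7.67 + 0.889×1.27)/(7.80+0.889) = 60.96/8.689 = 7.015 mg/L.
Mixed L₀ = (7.80×1.36 + 0.889×84.5)/(8.689) = 85.73/8.689 = 9.866 mg/L.
Initial deficit D₀ = C_s − DO₀ = 9.00 − 7.015 = 1.985 mg/L.
t_c = (1/0.5920) ln[(0.768/0.176)(1 − 1.985×0.5920/(0.176×9.866))] = 1.689 × ln(1.411) = 0.5815 d.
D_c = (0.176/0.768) × 9.866 × e^(−0.176×0.5815) = 0.2292 × 9.866 × 0.9027 = 2.041 mg/L.
Minimum DO = 9.00 − 2.041 = 6.959 mg/L.

t_c ≈ 0.582 d; minimum DO ≈ 6.96 mg/L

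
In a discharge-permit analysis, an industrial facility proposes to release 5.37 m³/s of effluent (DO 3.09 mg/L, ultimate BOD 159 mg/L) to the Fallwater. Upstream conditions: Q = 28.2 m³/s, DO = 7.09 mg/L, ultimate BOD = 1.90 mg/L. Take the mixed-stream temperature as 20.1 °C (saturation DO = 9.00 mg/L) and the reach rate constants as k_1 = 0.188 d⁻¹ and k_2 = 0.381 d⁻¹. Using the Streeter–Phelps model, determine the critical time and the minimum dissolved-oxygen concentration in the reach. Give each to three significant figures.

Mixed DO = (28.2×7.09 + 5.37×3.09)/(28.2+5.37) = 216.5/33.57 = 6.450 mg/L.
Mixed L₀ = (28.2×1.90 + 5.37×159)/(33.57) = 907.4/33.57 = 27.03 mg/L.
Initial deficit D₀ = C_s − DO₀ = 9.00 − 6.450 = 2.550 mg/L.
t_c = (1/0.1930) ln[(0.381/0.188)(1 − 2.550×0.1930/(0.188×27.03))] = 5.181 × ln(1.830) = 3.132 d.
D_c = (0.188/0.381) × 27.03 × e^(−0.188×3.132) = 0.4934 × 27.03 × 0.5550 = 7.402 mg/L.
Minimum DO = 9.00 − 7.402 = 1.598 mg/L.

t_c ≈ 3.13 d; minimum DO ≈ 1.60 mg/L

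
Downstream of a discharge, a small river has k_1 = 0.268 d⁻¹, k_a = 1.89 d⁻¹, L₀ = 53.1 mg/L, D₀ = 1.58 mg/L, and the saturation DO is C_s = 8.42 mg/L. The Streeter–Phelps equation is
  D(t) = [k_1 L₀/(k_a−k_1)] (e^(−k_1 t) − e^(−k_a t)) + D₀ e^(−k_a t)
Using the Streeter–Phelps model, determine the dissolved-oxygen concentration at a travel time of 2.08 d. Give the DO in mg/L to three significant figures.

k_1 L₀/(k_a−k_1) = 0.268×53.1/(1.89−0.268) = 14.23/1.622 = 8.774 mg/L.
e^(−k_1 t) = e^(−0.268×2.080) = 0.5727; e^(−k_a t) = e^(−1.89×2.080) = 0.01962.
D = 8.774 × (0.5727 − 0.01962) + 1.58 × 0.01962 = 4.852 + 0.03100 = 4.883 mg/L.
DO = C_s − D = 8.42 − 4.883 = 3.537 mg/L.

DO ≈ 3.54 mg/L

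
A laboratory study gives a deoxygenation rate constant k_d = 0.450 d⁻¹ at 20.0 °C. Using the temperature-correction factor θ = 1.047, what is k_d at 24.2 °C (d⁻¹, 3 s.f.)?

k_d ≈ 0.546 d⁻¹

k_d(T₂) = k_d(T₁) · θ^(T₂−T₁) = 0.450 × 1.047^(24.2−20.0)
= 0.450 × 1.047^4.20 = 0.450 × 1.213 = 0.5457 d⁻¹.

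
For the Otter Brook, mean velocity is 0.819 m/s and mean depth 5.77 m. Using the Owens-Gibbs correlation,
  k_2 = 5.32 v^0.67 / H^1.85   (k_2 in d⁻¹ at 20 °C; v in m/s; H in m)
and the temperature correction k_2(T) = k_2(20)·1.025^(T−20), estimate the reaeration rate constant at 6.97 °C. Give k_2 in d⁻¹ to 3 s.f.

k_2 ≈ 0.132 d⁻¹

k_2(20) = 5.32 × 0.819^0.67 / 5.77^1.85 = 5.32 × 0.8748 / 25.60 = 0.1818 d⁻¹.
k_2(6.97) = 0.1818 × 1.025^(6.97−20) = 0.1818 × 0.7249 = 0.1318 d⁻¹.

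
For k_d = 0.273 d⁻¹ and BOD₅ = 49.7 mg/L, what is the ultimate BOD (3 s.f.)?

BOD₅ = L₀(1 − e^(−5k_d)) ⇒ L₀ = BOD₅ / (1 − e^(−5×0.273))
= 49.7 / (1 − 0.2554) = 49.7 / 0.7446 = 66.75 mg/L.

L₀ ≈ 66.7 mg/L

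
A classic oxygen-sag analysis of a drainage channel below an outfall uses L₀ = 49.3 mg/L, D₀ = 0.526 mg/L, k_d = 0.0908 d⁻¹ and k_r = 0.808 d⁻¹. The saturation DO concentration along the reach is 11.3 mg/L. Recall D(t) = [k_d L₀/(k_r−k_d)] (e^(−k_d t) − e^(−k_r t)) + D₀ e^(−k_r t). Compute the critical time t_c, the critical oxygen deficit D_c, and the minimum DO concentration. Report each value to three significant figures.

With k_r/k_d = 8.899 and 1 − D₀(k_r−k_d)/(k_d L₀) = 0.9157,
t_c = ln(8.899 × 0.9157) / (0.808 − 0.0908) = ln(8.149) / 0.7172 = 2.098/0.7172 = 2.925 d.
L(t_c) = L₀ e^(−k_d t_c) = 49.3 × 0.7667 = 37.80 mg/L, and at the critical point k_r D_c = k_d L, so D_c = (0.0908/0.808) × 37.80 = 4.248 mg/L.
Minimum DO = C_s − D_c = 11.3 − 4.248 = 7.052 mg/L.

t_c ≈ 2.93 d; D_c ≈ 4.25 mg/L; min DO ≈ 7.05 mg/L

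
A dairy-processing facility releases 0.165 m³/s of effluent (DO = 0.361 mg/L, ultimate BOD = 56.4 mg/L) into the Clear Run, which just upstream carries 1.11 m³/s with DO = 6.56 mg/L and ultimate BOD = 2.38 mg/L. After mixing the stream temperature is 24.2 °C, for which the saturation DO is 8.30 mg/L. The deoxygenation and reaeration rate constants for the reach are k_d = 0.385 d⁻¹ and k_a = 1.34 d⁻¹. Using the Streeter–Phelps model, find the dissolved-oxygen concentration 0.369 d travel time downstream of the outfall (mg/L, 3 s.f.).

DO ≈ 5.78 mg/L

Mixed DO = (1.11×6.56 + 0.165×0.361)/(1.11+0.165) = 7.341/1.275 = 5.758 mg/L.
Mixed L₀ = (1.11×2.38 + 0.165×56.4)/(1.275) = 11.95/1.275 = 9.371 mg/L.
Initial deficit D₀ = C_s − DO₀ = 8.30 − 5.758 = 2.542 mg/L.
D(0.369) = [0.385×9.371/(1.34−0.385)](e^(−0.385×0.369) − e^(−1.34×0.369)) + 2.542 e^(−1.34×0.369)
= 3.778 × (0.8676 − 0.6099) + 2.542 × 0.6099 = 2.524 mg/L.
DO = 8.30 − 2.524 = 5.776 mg/L.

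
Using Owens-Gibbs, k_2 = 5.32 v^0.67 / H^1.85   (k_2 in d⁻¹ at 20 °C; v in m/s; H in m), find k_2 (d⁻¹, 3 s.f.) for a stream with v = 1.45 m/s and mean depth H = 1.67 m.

k_2 = 5.32 × 1.45^0.67 / 1.67^1.85 = 5.32 × 1.283 / 2.582 = 2.642 d⁻¹.

k_2 ≈ 2.64 d⁻¹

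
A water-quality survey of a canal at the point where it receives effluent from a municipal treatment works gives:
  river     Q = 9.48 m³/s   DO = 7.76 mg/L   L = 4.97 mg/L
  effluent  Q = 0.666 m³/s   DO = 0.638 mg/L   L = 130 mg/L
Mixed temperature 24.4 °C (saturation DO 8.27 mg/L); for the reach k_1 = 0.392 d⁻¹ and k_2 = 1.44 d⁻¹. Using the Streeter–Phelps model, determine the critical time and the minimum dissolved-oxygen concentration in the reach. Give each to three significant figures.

Mixed DO = (9.48×7.76 + 0.666×0.638)/(9.48+0.666) = 73.99/10.15 = 7.293 mg/L.
Mixed L₀ = (9.48×4.97 + 0.666×130)/(10.15) = 133.7/10.15 = 13.18 mg/L.
Initial deficit D₀ = C_s − DO₀ = 8.27 − 7.293 = 0.9775 mg/L.
t_c = (1/1.048) ln[(1.44/0.392)(1 − 0.9775×1.048/(0.392×13.18))] = 0.9542 × ln(2.945) = 1.031 d.
D_c = (0.392/1.44) × 13.18 × e^(−0.392×1.031) = 0.2722 × 13.18 × 0.6676 = 2.395 mg/L.
Minimum DO = 8.27 − 2.395 = 5.875 mg/L.

t_c ≈ 1.03 d; minimum DO ≈ 5.88 mg/L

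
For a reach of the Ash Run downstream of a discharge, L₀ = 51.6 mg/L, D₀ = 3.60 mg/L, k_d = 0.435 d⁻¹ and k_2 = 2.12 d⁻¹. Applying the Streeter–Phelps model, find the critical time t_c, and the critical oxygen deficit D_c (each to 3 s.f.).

t_c ≈ 0.753 d; D_c ≈ 7.63 mg/L

With k_2/k_d = 4.874 and 1 − D₀(k_2−k_d)/(k_d L₀) = 0.7298,
t_c = ln(4.874 × 0.7298) / (2.12 − 0.435) = ln(3.556) / 1.685 = 1.269/1.685 = 0.7530 d.
L(t_c) = L₀ e^(−k_d t_c) = 51.6 × 0.7207 = 37.19 mg/L, and at the critical point k_2 D_c = k_d L, so D_c = (0.435/2.12) × 37.19 = 7.630 mg/L.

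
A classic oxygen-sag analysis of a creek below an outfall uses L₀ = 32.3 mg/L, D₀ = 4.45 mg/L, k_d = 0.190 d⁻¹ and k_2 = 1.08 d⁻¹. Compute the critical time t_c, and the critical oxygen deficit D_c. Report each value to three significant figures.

t_c = [1/(k_2−k_d)] ln[(k_2/k_d)(1 − D₀(k_2−k_d)/(k_d L₀))]
= [1/(1.08−0.190)] ln[(1.08/0.190)(1 − 4.45×0.8900/(0.190×32.3))]
= (1/0.8900) ln[5.684 × 0.3547] = 1.124 × ln(2.016) = 1.124 × 0.7011 = 0.7877 d.
D_c = (k_d/k_2) L₀ e^(−k_d t_c) = (0.190/1.08) × 32.3 × e^(−0.190×0.7877) = 0.1759 × 32.3 × 0.8610 = 4.893 mg/L.

t_c ≈ 0.788 d; D_c ≈ 4.89 mg/L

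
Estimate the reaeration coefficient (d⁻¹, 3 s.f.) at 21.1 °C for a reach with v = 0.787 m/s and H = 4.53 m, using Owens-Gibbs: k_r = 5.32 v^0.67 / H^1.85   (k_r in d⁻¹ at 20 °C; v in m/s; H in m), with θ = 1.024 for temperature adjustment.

k_r(20) = 5.32 × 0.787^0.67 / 4.53^1.85 = 5.32 × 0.8517 / 16.36 = 0.2770 d⁻¹.
k_r(21.1) = 0.2770 × 1.024^(21.1−20) = 0.2770 × 1.026 = 0.2843 d⁻¹.

k_r ≈ 0.284 d⁻¹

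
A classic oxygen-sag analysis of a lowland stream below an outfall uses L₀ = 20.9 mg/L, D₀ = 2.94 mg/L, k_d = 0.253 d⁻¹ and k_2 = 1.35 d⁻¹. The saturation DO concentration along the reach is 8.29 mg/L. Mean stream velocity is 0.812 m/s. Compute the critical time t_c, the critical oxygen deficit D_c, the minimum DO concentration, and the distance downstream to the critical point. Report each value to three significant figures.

With k_2/k_d = 5.336 and 1 − D₀(k_2−k_d)/(k_d L₀) = 0.3901,
t_c = ln(5.336 × 0.3901) / (1.35 − 0.253) = ln(2.081) / 1.097 = 0.7330/1.097 = 0.6682 d.
D_c = (k_d/k_2) L₀ e^(−k_d t_c) = (0.253/1.35) × 20.9 × e^(−0.253×0.6682) = 0.1874 × 20.9 × 0.8445 = 3.308 mg/L.
Minimum DO = C_s − D_c = 8.29 − 3.308 = 4.982 mg/L.
x_c = v t_c = 0.812 m/s × 0.6682 d × 86400 s/d = 46880 m ≈ 46.9 km.

t_c ≈ 0.668 d; D_c ≈ 3.31 mg/L; min DO ≈ 4.98 mg/L; x_c ≈ 46.9 km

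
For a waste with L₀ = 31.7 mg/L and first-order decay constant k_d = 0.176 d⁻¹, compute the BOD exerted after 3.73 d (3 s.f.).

y ≈ 15.3 mg/L

y_t = L₀(1 − e^(−k_d t)) = 31.7 × (1 − e^(−0.176×3.73))
= 31.7 × (1 − 0.5187) = 31.7 × 0.4813 = 15.26 mg/L.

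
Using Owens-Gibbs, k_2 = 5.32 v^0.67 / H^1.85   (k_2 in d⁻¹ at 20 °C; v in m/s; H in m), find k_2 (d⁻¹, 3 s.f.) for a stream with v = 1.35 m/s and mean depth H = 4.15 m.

k_2 = 5.32 × 1.35^0.67 / 4.15^1.85 = 5.32 × 1.223 / 13.91 = 0.4676 d⁻¹.

k_2 ≈ 0.468 d⁻¹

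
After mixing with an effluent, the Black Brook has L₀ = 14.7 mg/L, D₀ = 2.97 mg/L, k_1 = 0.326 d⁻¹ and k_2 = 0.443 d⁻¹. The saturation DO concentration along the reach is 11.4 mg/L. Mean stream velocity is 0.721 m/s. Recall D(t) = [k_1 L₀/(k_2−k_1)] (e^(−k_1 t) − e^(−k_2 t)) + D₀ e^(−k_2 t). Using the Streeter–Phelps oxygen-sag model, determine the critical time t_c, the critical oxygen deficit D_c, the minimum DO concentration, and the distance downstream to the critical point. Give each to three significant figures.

t_c ≈ 1.98 d; D_c ≈ 5.68 mg/L; min DO ≈ 5.72 mg/L; x_c ≈ 123 km

At the critical point dD/dt = 0, so k_1 L₀ e^(−k_1 t) = k_2 D. Substituting D(t) from the Streeter–Phelps equation and solving for t gives
t_c = ln[(k_2/k_1)(1 − D₀(k_2−k_1)/(k_1 L₀))] / (k_2−k_1).
Here k_2−k_1 = 0.1170 d⁻¹ and 1 − D₀(k_2−k_1)/(k_1 L₀) = 1 − 2.97×0.1170/(0.326×14.7) = 0.9275, so
t_c = ln(1.359 × 0.9275) / 0.1170 = 0.2314 / 0.1170 = 1.978 d.
L(t_c) = L₀ e^(−k_1 t_c) = 14.7 × 0.5248 = 7.714 mg/L, and at the critical point k_2 D_c = k_1 L, so D_c = (0.326/0.443) × 7.714 = 5.677 mg/L.
Minimum DO = C_s − D_c = 11.4 − 5.677 = 5.723 mg/L.
x_c = v t_c = 0.721 m/s × 1.978 d × 86400 s/d = 123200 m ≈ 123 km.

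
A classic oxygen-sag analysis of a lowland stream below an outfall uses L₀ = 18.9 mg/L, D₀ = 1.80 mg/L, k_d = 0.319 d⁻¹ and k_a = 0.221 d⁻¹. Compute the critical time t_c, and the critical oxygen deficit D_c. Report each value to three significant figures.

t_c ≈ 3.45 d; D_c ≈ 9.07 mg/L

At the critical point dD/dt = 0, so k_d L₀ e^(−k_d t) = k_a D. Substituting D(t) from the Streeter–Phelps equation and solving for t gives
t_c = ln[(k_a/k_d)(1 − D₀(k_a−k_d)/(k_d L₀))] / (k_a−k_d).
Here k_a−k_d = -0.09800 d⁻¹ and 1 − D₀(k_a−k_d)/(k_d L₀) = 1 − 1.80×-0.09800/(0.319×18.9) = 1.029, so
t_c = ln(0.6928 × 1.029) / -0.09800 = -0.3382 / -0.09800 = 3.451 d.
D_c = (k_d/k_a) L₀ e^(−k_d t_c) = (0.319/0.221) × 18.9 × e^(−0.319×3.451) = 1.443 × 18.9 × 0.3326 = 9.073 mg/L.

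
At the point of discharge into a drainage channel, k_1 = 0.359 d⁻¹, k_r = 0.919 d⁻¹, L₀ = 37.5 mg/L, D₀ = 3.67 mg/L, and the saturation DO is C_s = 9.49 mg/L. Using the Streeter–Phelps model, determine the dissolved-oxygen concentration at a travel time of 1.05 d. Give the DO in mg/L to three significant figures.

k_1 L₀/(k_r−k_1) = 0.359×37.5/(0.919−0.359) = 13.46/0.5600 = 24.04 mg/L.
e^(−k_1 t) = e^(−0.359×1.050) = 0.6860; e^(−k_r t) = e^(−0.919×1.050) = 0.3810.
D = 24.04 × (0.6860 − 0.3810) + 3.67 × 0.3810 = 7.331 + 1.398 = 8.729 mg/L.
DO = C_s − D = 9.49 − 8.729 = 0.7607 mg/L.

DO ≈ 0.761 mg/L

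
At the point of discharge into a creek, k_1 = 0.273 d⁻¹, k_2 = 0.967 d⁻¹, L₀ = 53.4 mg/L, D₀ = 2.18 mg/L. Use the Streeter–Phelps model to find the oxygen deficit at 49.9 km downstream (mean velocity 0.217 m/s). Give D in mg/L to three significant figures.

Travel time t = x/v = 49.9 km / (0.217 m/s) = 49900 m / 0.217 m/s = 230000 s = 2.662 d.
k_1 L₀/(k_2−k_1) = 0.273×53.4/(0.967−0.273) = 14.58/0.6940 = 21.01 mg/L.
e^(−k_1 t) = e^(−0.273×2.662) = 0.4836; e^(−k_2 t) = e^(−0.967×2.662) = 0.07625.
D = 21.01 × (0.4836 − 0.07625) + 2.18 × 0.07625 = 8.556 + 0.1662 = 8.722 mg/L.

D ≈ 8.72 mg/L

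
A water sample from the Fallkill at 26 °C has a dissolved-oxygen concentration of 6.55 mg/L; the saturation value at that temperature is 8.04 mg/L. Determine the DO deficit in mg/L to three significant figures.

D ≈ 1.49 mg/L

D = C_s − C = 8.04 − 6.55 = 1.49 mg/L.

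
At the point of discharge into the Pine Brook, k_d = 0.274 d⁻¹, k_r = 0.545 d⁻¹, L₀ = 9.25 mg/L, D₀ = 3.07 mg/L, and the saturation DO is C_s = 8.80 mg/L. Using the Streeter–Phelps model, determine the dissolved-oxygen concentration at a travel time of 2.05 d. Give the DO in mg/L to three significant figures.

DO ≈ 5.52 mg/L

k_d L₀/(k_r−k_d) = 0.274×9.25/(0.545−0.274) = 2.535/0.2710 = 9.352 mg/L.
e^(−k_d t) = e^(−0.274×2.050) = 0.5702; e^(−k_r t) = e^(−0.545×2.050) = 0.3272.
D = 9.352 × (0.5702 − 0.3272) + 3.07 × 0.3272 = 2.273 + 1.004 = 3.278 mg/L.
DO = C_s − D = 8.80 − 3.278 = 5.522 mg/L.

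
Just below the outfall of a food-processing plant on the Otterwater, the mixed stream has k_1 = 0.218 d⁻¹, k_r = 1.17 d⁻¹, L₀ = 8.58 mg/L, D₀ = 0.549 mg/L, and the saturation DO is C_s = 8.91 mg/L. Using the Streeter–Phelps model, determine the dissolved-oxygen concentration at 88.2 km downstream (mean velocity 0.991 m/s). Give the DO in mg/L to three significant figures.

Travel time t = x/v = 88.2 km / (0.991 m/s) = 88200 m / 0.991 m/s = 89000 s = 1.030 d.
k_1 L₀/(k_r−k_1) = 0.218×8.58/(1.17−0.218) = 1.870/0.9520 = 1.965 mg/L.
e^(−k_1 t) = e^(−0.218×1.030) = 0.7989; e^(−k_r t) = e^(−1.17×1.030) = 0.2996.
D = 1.965 × (0.7989 − 0.2996) + 0.549 × 0.2996 = 0.9809 + 0.1645 = 1.145 mg/L.
DO = C_s − D = 8.91 − 1.145 = 7.765 mg/L.

DO ≈ 7.76 mg/L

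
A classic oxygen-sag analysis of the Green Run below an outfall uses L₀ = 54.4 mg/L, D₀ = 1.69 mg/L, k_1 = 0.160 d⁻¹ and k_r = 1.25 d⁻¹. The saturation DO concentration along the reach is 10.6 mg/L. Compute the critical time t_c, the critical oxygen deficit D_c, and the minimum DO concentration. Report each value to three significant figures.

t_c ≈ 1.67 d; D_c ≈ 5.33 mg/L; min DO ≈ 5.27 mg/L

With k_r/k_1 = 7.812 and 1 − D₀(k_r−k_1)/(k_1 L₀) = 0.7884,
t_c = ln(7.812 × 0.7884) / (1.25 − 0.160) = ln(6.159) / 1.090 = 1.818/1.090 = 1.668 d.
L(t_c) = L₀ e^(−k_1 t_c) = 54.4 × 0.7658 = 41.66 mg/L, and at the critical point k_r D_c = k_1 L, so D_c = (0.160/1.25) × 41.66 = 5.332 mg/L.
Minimum DO = C_s − D_c = 10.6 − 5.332 = 5.268 mg/L.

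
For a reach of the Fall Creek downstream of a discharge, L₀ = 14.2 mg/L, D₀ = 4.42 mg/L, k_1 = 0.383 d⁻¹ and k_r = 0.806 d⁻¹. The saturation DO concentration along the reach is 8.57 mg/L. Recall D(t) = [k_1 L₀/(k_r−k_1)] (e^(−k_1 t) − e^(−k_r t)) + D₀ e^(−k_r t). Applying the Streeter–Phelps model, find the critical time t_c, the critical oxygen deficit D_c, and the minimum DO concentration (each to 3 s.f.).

t_c ≈ 0.763 d; D_c ≈ 5.04 mg/L; min DO ≈ 3.53 mg/L

At the critical point dD/dt = 0, so k_1 L₀ e^(−k_1 t) = k_r D. Substituting D(t) from the Streeter–Phelps equation and solving for t gives
t_c = ln[(k_r/k_1)(1 − D₀(k_r−k_1)/(k_1 L₀))] / (k_r−k_1).
Here k_r−k_1 = 0.4230 d⁻¹ and 1 − D₀(k_r−k_1)/(k_1 L₀) = 1 − 4.42×0.4230/(0.383×14.2) = 0.6562, so
t_c = ln(2.104 × 0.6562) / 0.4230 = 0.3228 / 0.4230 = 0.7631 d.
D_c = (k_1/k_r) L₀ e^(−k_1 t_c) = (0.383/0.806) × 14.2 × e^(−0.383×0.7631) = 0.4752 × 14.2 × 0.7466 = 5.038 mg/L.
Minimum DO = C_s − D_c = 8.57 − 5.038 = 3.532 mg/L.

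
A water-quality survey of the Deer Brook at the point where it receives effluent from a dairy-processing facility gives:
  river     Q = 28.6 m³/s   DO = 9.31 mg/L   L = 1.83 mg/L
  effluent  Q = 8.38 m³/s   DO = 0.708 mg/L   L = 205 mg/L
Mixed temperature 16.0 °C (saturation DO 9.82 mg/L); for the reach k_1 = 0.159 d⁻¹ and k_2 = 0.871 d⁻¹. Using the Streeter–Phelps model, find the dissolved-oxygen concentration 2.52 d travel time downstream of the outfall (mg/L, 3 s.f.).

Mixed DO = (28.6×9.31 + 8.38×0.708)/(28.6+8.38) = 272.2/36.98 = 7.361 mg/L.
Mixed L₀ = (28.6×1.83 + 8.38×205)/(36.98) = 1770/36.98 = 47.87 mg/L.
Initial deficit D₀ = C_s − DO₀ = 9.82 − 7.361 = 2.459 mg/L.
D(2.52) = [0.159×47.87/(0.871−0.159)](e^(−0.159×2.52) − e^(−0.871×2.52)) + 2.459 e^(−0.871×2.52)
= 10.69 × (0.6699 − 0.1114) + 2.459 × 0.1114 = 6.244 mg/L.
DO = 9.82 − 6.244 = 3.576 mg/L.

DO ≈ 3.58 mg/L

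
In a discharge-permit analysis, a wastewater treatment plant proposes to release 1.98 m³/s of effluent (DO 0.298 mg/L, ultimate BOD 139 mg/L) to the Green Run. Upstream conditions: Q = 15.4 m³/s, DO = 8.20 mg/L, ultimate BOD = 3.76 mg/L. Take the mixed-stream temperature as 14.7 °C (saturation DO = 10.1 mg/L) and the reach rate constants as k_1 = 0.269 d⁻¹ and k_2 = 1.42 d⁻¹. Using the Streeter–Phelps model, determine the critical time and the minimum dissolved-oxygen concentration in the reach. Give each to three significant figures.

Mixed DO = (15.4×8.20 + 1.98×0.298)/(15.4+1.98) = 126.9/17.38 = 7.300 mg/L.
Mixed L₀ = (15.4×3.76 + 1.98×139)/(17.38) = 333.1/17.38 = 19.17 mg/L.
Initial deficit D₀ = C_s − DO₀ = 10.1 − 7.300 = 2.800 mg/L.
t_c = (1/1.151) ln[(1.42/0.269)(1 − 2.800×1.151/(0.269×19.17))] = 0.8688 × ln(1.979) = 0.5930 d.
D_c = (0.269/1.42) × 19.17 × e^(−0.269×0.5930) = 0.1894 × 19.17 × 0.8526 = 3.096 mg/L.
Minimum DO = 10.1 − 3.096 = 7.004 mg/L.

t_c ≈ 0.593 d; minimum DO ≈ 7.00 mg/L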